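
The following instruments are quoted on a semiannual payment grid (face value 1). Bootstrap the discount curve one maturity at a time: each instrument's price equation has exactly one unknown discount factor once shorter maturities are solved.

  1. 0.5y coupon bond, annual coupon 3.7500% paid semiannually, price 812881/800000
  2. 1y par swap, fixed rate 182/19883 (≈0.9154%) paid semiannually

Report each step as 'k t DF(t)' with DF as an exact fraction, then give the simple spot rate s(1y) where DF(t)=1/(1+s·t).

step 1 [0.5y] bond c/2=3/160: DF=(812881/800000 − 3/160·(0))/(1+3/160) = 4987/5000 ≈ 0.997400
step 2 [1y] swap r/2=91/19883: DF=(1 − 91/19883·(0.997400))/(1+91/19883) = 9909/10000 ≈ 0.990900

1 1/2 4987/5000
2 1 9909/10000
s(1y) = (1/(9909/10000) − 1)/(1) = 91/9909 ≈ 0.9184%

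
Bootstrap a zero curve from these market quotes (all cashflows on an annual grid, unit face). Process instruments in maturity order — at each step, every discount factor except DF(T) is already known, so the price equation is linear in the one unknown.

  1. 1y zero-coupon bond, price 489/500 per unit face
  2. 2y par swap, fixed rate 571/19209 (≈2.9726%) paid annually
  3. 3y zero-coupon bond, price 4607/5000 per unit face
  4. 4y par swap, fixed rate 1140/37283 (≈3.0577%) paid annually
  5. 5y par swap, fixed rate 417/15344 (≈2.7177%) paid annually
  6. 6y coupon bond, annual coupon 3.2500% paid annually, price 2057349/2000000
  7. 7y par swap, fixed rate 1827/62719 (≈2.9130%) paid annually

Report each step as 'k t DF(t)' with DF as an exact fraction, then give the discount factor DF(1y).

step 1 [1y] zero: DF = P = 489/500 ≈ 0.978000
step 2 [2y] swap r/1=571/19209: DF=(1 − 571/19209·(0.978000))/(1+571/19209) = 9429/10000 ≈ 0.942900
step 3 [3y] zero: DF = P = 4607/5000 ≈ 0.921400
step 4 [4y] swap r/1=1140/37283: DF=(1 − 1140/37283·(0.978000+0.942900+0.921400))/(1+1140/37283) = 443/500 ≈ 0.886000
step 5 [5y] swap r/1=417/15344: DF=(1 − 417/15344·(0.978000+0.942900+0.921400+0.886000))/(1+417/15344) = 8749/10000 ≈ 0.874900
step 6 [6y] bond c/1=13/400: DF=(2057349/2000000 − 13/400·(0.978000+0.942900+0.921400+0.886000+0.874900))/(1+13/400) = 4257/5000 ≈ 0.851400
step 7 [7y] swap r/1=1827/62719: DF=(1 − 1827/62719·(0.978000+0.942900+0.921400+0.886000+0.874900+0.851400))/(1+1827/62719) = 8173/10000 ≈ 0.817300

1 1 489/500
2 2 9429/10000
3 3 4607/5000
4 4 443/500
5 5 8749/10000
6 6 4257/5000
7 7 8173/10000
DF(1y) = 489/500 ≈ 0.978000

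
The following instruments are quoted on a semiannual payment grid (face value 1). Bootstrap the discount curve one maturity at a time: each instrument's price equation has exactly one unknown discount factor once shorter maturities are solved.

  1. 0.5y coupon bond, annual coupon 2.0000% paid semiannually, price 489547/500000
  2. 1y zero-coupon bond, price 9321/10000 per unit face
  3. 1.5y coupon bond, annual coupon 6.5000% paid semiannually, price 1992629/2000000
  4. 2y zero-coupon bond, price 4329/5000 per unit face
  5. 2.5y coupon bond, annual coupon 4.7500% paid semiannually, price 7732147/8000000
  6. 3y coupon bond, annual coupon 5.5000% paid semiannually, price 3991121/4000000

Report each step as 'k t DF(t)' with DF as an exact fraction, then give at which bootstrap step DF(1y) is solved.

1 1/2 4847/5000
2 1 9321/10000
3 3/2 9051/10000
4 2 4329/5000
5 5/2 8589/10000
6 3 4249/5000
DF(1y) is solved at step 2

step 1 [0.5y] bond c/2=1/100: DF=(489547/500000 − 1/100·(0))/(1+1/100) = 4847/5000 ≈ 0.969400
step 2 [1y] zero: DF = P = 9321/10000 ≈ 0.932100
step 3 [1.5y] bond c/2=13/400: DF=(1992629/2000000 − 13/400·(0.969400+0.932100))/(1+13/400) = 9051/10000 ≈ 0.905100
step 4 [2y] zero: DF = P = 4329/5000 ≈ 0.865800
step 5 [2.5y] bond c/2=19/800: DF=(7732147/8000000 − 19/800·(0.969400+0.932100+0.905100+0.865800))/(1+19/800) = 8589/10000 ≈ 0.858900
step 6 [3y] bond c/2=11/400: DF=(3991121/4000000 − 11/400·(0.969400+0.932100+0.905100+0.865800+0.858900))/(1+11/400) = 4249/5000 ≈ 0.849800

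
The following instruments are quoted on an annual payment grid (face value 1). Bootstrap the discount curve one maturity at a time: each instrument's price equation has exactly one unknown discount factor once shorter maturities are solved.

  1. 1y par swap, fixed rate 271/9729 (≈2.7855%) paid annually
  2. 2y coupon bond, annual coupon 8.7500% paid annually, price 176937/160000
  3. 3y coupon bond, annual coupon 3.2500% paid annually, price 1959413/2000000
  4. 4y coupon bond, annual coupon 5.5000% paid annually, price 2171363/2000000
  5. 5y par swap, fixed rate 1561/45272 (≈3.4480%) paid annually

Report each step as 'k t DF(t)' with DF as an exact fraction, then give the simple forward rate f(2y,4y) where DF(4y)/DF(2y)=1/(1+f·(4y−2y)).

1 1 9729/10000
2 2 4693/5000
3 3 8887/10000
4 4 8831/10000
5 5 8439/10000
f(2y,4y) = ((4693/5000)/(8831/10000) − 1)/(2) = 555/17662 ≈ 3.1423%

step 1 [1y] swap r/1=271/9729: DF=(1 − 271/9729·(0))/(1+271/9729) = 9729/10000 ≈ 0.972900
step 2 [2y] bond c/1=7/80: DF=(176937/160000 − 7/80·(0.972900))/(1+7/80) = 4693/5000 ≈ 0.938600
step 3 [3y] bond c/1=13/400: DF=(1959413/2000000 − 13/400·(0.972900+0.938600))/(1+13/400) = 8887/10000 ≈ 0.888700
step 4 [4y] bond c/1=11/200: DF=(2171363/2000000 − 11/200·(0.972900+0.938600+0.888700))/(1+11/200) = 8831/10000 ≈ 0.883100
step 5 [5y] swap r/1=1561/45272: DF=(1 − 1561/45272·(0.972900+0.938600+0.888700+0.883100))/(1+1561/45272) = 8439/10000 ≈ 0.843900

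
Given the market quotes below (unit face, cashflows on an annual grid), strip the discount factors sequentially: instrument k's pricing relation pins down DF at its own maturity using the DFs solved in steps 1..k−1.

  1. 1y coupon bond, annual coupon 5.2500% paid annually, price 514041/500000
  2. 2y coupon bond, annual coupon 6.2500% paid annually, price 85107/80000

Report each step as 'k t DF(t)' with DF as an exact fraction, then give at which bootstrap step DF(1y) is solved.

1 1 1221/1250
2 2 4719/5000
DF(1y) is solved at step 1

step 1 [1y] bond c/1=21/400: DF=(514041/500000 − 21/400·(0))/(1+21/400) = 1221/1250 ≈ 0.976800
step 2 [2y] bond c/1=1/16: DF=(85107/80000 − 1/16·(0.976800))/(1+1/16) = 4719/5000 ≈ 0.943800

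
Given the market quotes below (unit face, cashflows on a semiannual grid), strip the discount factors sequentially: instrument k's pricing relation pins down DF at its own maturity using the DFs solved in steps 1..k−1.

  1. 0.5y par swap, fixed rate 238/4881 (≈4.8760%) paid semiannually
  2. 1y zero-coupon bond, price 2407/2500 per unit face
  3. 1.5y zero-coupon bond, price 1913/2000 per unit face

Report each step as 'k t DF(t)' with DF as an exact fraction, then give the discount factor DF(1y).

1 1/2 4881/5000
2 1 2407/2500
3 3/2 1913/2000
DF(1y) = 2407/2500 ≈ 0.962800

step 1 [0.5y] swap r/2=119/4881: DF=(1 − 119/4881·(0))/(1+119/4881) = 4881/5000 ≈ 0.976200
step 2 [1y] zero: DF = P = 2407/2500 ≈ 0.962800
step 3 [1.5y] zero: DF = P = 1913/2000 ≈ 0.956500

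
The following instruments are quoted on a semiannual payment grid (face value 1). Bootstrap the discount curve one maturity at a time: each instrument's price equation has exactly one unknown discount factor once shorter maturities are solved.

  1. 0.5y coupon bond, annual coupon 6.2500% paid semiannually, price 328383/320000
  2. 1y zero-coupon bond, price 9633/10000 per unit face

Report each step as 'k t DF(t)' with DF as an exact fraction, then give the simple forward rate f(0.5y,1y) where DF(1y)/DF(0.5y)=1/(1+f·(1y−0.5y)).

step 1 [0.5y] bond c/2=1/32: DF=(328383/320000 − 1/32·(0))/(1+1/32) = 9951/10000 ≈ 0.995100
step 2 [1y] zero: DF = P = 9633/10000 ≈ 0.963300

1 1/2 9951/10000
2 1 9633/10000
f(0.5y,1y) = ((9951/10000)/(9633/10000) − 1)/(1/2) = 212/3211 ≈ 6.6023%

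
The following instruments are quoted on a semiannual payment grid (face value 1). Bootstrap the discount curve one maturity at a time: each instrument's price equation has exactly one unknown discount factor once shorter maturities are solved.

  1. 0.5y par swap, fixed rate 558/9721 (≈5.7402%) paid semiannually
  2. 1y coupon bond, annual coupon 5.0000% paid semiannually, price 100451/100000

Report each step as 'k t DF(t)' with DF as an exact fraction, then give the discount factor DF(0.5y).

step 1 [0.5y] swap r/2=279/9721: DF=(1 − 279/9721·(0))/(1+279/9721) = 9721/10000 ≈ 0.972100
step 2 [1y] bond c/2=1/40: DF=(100451/100000 − 1/40·(0.972100))/(1+1/40) = 9563/10000 ≈ 0.956300

1 1/2 9721/10000
2 1 9563/10000
DF(0.5y) = 9721/10000 ≈ 0.972100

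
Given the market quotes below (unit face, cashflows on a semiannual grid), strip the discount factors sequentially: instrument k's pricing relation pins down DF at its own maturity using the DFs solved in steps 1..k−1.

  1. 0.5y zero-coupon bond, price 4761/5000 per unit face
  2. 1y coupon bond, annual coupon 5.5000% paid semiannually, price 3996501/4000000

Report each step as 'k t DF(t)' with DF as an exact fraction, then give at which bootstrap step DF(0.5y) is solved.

1 1/2 4761/5000
2 1 9469/10000
DF(0.5y) is solved at step 1

step 1 [0.5y] zero: DF = P = 4761/5000 ≈ 0.952200
step 2 [1y] bond c/2=11/400: DF=(3996501/4000000 − 11/400·(0.952200))/(1+11/400) = 9469/10000 ≈ 0.946900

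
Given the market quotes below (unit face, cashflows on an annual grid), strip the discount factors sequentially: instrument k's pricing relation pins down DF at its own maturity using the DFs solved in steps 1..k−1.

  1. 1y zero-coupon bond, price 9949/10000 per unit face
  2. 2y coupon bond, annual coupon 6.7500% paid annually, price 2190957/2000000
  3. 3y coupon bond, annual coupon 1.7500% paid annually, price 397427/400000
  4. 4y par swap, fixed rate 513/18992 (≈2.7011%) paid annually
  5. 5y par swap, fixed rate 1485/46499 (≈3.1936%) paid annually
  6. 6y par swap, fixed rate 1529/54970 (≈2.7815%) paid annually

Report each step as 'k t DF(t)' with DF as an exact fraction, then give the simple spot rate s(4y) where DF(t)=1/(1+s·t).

step 1 [1y] zero: DF = P = 9949/10000 ≈ 0.994900
step 2 [2y] bond c/1=27/400: DF=(2190957/2000000 − 27/400·(0.994900))/(1+27/400) = 9633/10000 ≈ 0.963300
step 3 [3y] bond c/1=7/400: DF=(397427/400000 − 7/400·(0.994900+0.963300))/(1+7/400) = 2357/2500 ≈ 0.942800
step 4 [4y] swap r/1=513/18992: DF=(1 − 513/18992·(0.994900+0.963300+0.942800))/(1+513/18992) = 4487/5000 ≈ 0.897400
step 5 [5y] swap r/1=1485/46499: DF=(1 − 1485/46499·(0.994900+0.963300+0.942800+0.897400))/(1+1485/46499) = 1703/2000 ≈ 0.851500
step 6 [6y] swap r/1=1529/54970: DF=(1 − 1529/54970·(0.994900+0.963300+0.942800+0.897400+0.851500))/(1+1529/54970) = 8471/10000 ≈ 0.847100

1 1 9949/10000
2 2 9633/10000
3 3 2357/2500
4 4 4487/5000
5 5 1703/2000
6 6 8471/10000
s(4y) = (1/(4487/5000) − 1)/(4) = 513/17948 ≈ 2.8583%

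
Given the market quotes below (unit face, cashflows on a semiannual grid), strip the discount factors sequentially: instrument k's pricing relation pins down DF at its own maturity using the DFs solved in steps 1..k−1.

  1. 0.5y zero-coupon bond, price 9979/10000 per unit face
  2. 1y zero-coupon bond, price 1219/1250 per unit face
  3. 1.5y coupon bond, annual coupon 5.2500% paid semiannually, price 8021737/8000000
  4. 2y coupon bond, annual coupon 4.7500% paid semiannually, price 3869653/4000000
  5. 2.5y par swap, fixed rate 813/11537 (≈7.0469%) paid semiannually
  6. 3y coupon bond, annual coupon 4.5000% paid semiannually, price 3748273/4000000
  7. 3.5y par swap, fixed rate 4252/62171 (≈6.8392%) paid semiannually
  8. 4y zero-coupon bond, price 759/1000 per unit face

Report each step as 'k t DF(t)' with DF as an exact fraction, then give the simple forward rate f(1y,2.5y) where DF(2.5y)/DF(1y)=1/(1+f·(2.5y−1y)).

step 1 [0.5y] zero: DF = P = 9979/10000 ≈ 0.997900
step 2 [1y] zero: DF = P = 1219/1250 ≈ 0.975200
step 3 [1.5y] bond c/2=21/800: DF=(8021737/8000000 − 21/800·(0.997900+0.975200))/(1+21/800) = 4633/5000 ≈ 0.926600
step 4 [2y] bond c/2=19/800: DF=(3869653/4000000 − 19/800·(0.997900+0.975200+0.926600))/(1+19/800) = 8777/10000 ≈ 0.877700
step 5 [2.5y] swap r/2=813/23074: DF=(1 − 813/23074·(0.997900+0.975200+0.926600+0.877700))/(1+813/23074) = 4187/5000 ≈ 0.837400
step 6 [3y] bond c/2=9/400: DF=(3748273/4000000 − 9/400·(0.997900+0.975200+0.926600+0.877700+0.837400))/(1+9/400) = 8149/10000 ≈ 0.814900
step 7 [3.5y] swap r/2=2126/62171: DF=(1 − 2126/62171·(0.997900+0.975200+0.926600+0.877700+0.837400+0.814900))/(1+2126/62171) = 3937/5000 ≈ 0.787400
step 8 [4y] zero: DF = P = 759/1000 ≈ 0.759000

1 1/2 9979/10000
2 1 1219/1250
3 3/2 4633/5000
4 2 8777/10000
5 5/2 4187/5000
6 3 8149/10000
7 7/2 3937/5000
8 4 759/1000
f(1y,2.5y) = ((1219/1250)/(4187/5000) − 1)/(3/2) = 26/237 ≈ 10.9705%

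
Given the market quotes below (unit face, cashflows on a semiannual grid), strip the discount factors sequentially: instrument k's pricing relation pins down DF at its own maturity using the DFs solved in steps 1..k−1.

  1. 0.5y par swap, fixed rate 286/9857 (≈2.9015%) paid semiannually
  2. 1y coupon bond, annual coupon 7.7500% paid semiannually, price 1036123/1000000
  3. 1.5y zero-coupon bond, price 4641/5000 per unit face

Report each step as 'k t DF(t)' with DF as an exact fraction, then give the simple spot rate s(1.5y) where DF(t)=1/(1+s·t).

step 1 [0.5y] swap r/2=143/9857: DF=(1 − 143/9857·(0))/(1+143/9857) = 9857/10000 ≈ 0.985700
step 2 [1y] bond c/2=31/800: DF=(1036123/1000000 − 31/800·(0.985700))/(1+31/800) = 9607/10000 ≈ 0.960700
step 3 [1.5y] zero: DF = P = 4641/5000 ≈ 0.928200

1 1/2 9857/10000
2 1 9607/10000
3 3/2 4641/5000
s(1.5y) = (1/(4641/5000) − 1)/(3/2) = 718/13923 ≈ 5.1569%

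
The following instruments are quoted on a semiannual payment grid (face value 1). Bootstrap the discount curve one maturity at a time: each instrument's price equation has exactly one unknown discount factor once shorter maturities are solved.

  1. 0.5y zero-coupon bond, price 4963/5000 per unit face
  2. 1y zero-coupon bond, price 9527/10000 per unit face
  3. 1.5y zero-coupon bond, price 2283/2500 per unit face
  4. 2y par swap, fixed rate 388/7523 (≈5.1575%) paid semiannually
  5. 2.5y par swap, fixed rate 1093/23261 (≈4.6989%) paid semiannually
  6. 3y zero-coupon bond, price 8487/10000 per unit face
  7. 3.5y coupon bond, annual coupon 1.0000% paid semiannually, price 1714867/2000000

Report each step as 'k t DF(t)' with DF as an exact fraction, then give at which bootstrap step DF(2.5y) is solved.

1 1/2 4963/5000
2 1 9527/10000
3 3/2 2283/2500
4 2 903/1000
5 5/2 8907/10000
6 3 8487/10000
7 7/2 4129/5000
DF(2.5y) is solved at step 5

step 1 [0.5y] zero: DF = P = 4963/5000 ≈ 0.992600
step 2 [1y] zero: DF = P = 9527/10000 ≈ 0.952700
step 3 [1.5y] zero: DF = P = 2283/2500 ≈ 0.913200
step 4 [2y] swap r/2=194/7523: DF=(1 − 194/7523·(0.992600+0.952700+0.913200))/(1+194/7523) = 903/1000 ≈ 0.903000
step 5 [2.5y] swap r/2=1093/46522: DF=(1 − 1093/46522·(0.992600+0.952700+0.913200+0.903000))/(1+1093/46522) = 8907/10000 ≈ 0.890700
step 6 [3y] zero: DF = P = 8487/10000 ≈ 0.848700
step 7 [3.5y] bond c/2=1/200: DF=(1714867/2000000 − 1/200·(0.992600+0.952700+0.913200+0.903000+0.890700+0.848700))/(1+1/200) = 4129/5000 ≈ 0.825800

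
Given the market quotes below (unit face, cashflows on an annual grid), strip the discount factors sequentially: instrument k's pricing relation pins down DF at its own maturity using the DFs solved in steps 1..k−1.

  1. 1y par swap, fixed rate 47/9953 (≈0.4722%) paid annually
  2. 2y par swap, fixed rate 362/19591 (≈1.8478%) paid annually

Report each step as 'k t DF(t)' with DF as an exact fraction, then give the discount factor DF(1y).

1 1 9953/10000
2 2 4819/5000
DF(1y) = 9953/10000 ≈ 0.995300

step 1 [1y] swap r/1=47/9953: DF=(1 − 47/9953·(0))/(1+47/9953) = 9953/10000 ≈ 0.995300
step 2 [2y] swap r/1=362/19591: DF=(1 − 362/19591·(0.995300))/(1+362/19591) = 4819/5000 ≈ 0.963800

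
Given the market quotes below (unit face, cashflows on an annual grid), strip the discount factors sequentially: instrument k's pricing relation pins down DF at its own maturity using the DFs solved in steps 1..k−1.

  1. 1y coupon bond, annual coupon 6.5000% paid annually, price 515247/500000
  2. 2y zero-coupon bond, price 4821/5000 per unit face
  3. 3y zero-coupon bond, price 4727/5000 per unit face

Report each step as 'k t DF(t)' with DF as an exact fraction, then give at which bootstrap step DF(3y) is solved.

1 1 2419/2500
2 2 4821/5000
3 3 4727/5000
DF(3y) is solved at step 3

step 1 [1y] bond c/1=13/200: DF=(515247/500000 − 13/200·(0))/(1+13/200) = 2419/2500 ≈ 0.967600
step 2 [2y] zero: DF = P = 4821/5000 ≈ 0.964200
step 3 [3y] zero: DF = P = 4727/5000 ≈ 0.945400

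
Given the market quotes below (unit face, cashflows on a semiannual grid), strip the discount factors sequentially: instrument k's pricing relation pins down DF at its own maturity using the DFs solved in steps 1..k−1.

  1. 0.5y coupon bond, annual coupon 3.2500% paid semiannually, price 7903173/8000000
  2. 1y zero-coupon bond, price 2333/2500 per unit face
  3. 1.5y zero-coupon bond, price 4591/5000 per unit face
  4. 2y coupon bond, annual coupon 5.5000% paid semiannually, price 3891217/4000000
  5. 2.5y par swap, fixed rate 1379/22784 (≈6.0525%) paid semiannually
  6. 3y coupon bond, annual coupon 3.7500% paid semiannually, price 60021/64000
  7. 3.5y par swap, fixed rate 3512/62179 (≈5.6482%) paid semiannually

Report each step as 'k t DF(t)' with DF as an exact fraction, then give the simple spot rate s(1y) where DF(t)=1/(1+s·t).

step 1 [0.5y] bond c/2=13/800: DF=(7903173/8000000 − 13/800·(0))/(1+13/800) = 9721/10000 ≈ 0.972100
step 2 [1y] zero: DF = P = 2333/2500 ≈ 0.933200
step 3 [1.5y] zero: DF = P = 4591/5000 ≈ 0.918200
step 4 [2y] bond c/2=11/400: DF=(3891217/4000000 − 11/400·(0.972100+0.933200+0.918200))/(1+11/400) = 1089/1250 ≈ 0.871200
step 5 [2.5y] swap r/2=1379/45568: DF=(1 − 1379/45568·(0.972100+0.933200+0.918200+0.871200))/(1+1379/45568) = 8621/10000 ≈ 0.862100
step 6 [3y] bond c/2=3/160: DF=(60021/64000 − 3/160·(0.972100+0.933200+0.918200+0.871200+0.862100))/(1+3/160) = 8367/10000 ≈ 0.836700
step 7 [3.5y] swap r/2=1756/62179: DF=(1 − 1756/62179·(0.972100+0.933200+0.918200+0.871200+0.862100+0.836700))/(1+1756/62179) = 2061/2500 ≈ 0.824400

1 1/2 9721/10000
2 1 2333/2500
3 3/2 4591/5000
4 2 1089/1250
5 5/2 8621/10000
6 3 8367/10000
7 7/2 2061/2500
s(1y) = (1/(2333/2500) − 1)/(1) = 167/2333 ≈ 7.1582%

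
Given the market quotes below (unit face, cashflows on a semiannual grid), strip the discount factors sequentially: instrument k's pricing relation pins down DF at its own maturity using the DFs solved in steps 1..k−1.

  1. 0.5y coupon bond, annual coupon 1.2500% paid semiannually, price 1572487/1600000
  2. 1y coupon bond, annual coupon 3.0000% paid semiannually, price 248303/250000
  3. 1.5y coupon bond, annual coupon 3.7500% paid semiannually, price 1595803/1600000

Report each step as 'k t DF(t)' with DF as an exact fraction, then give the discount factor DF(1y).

1 1/2 9767/10000
2 1 9641/10000
3 3/2 9433/10000
DF(1y) = 9641/10000 ≈ 0.964100

step 1 [0.5y] bond c/2=1/160: DF=(1572487/1600000 − 1/160·(0))/(1+1/160) = 9767/10000 ≈ 0.976700
step 2 [1y] bond c/2=3/200: DF=(248303/250000 − 3/200·(0.976700))/(1+3/200) = 9641/10000 ≈ 0.964100
step 3 [1.5y] bond c/2=3/160: DF=(1595803/1600000 − 3/160·(0.976700+0.964100))/(1+3/160) = 9433/10000 ≈ 0.943300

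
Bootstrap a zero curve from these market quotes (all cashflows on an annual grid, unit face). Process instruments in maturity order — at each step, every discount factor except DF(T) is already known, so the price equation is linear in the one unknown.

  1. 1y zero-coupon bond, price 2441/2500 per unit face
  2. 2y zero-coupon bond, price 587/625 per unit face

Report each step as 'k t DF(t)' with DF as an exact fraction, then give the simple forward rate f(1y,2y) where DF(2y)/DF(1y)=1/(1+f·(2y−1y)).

1 1 2441/2500
2 2 587/625
f(1y,2y) = ((2441/2500)/(587/625) − 1)/(1) = 93/2348 ≈ 3.9608%

step 1 [1y] zero: DF = P = 2441/2500 ≈ 0.976400
step 2 [2y] zero: DF = P = 587/625 ≈ 0.939200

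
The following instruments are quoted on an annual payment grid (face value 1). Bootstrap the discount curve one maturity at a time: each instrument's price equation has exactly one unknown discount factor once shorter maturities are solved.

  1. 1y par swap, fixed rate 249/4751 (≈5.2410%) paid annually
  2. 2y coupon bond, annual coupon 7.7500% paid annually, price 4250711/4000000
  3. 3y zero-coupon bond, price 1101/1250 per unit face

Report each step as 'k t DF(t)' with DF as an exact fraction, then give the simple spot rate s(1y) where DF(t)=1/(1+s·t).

step 1 [1y] swap r/1=249/4751: DF=(1 − 249/4751·(0))/(1+249/4751) = 4751/5000 ≈ 0.950200
step 2 [2y] bond c/1=31/400: DF=(4250711/4000000 − 31/400·(0.950200))/(1+31/400) = 9179/10000 ≈ 0.917900
step 3 [3y] zero: DF = P = 1101/1250 ≈ 0.880800

1 1 4751/5000
2 2 9179/10000
3 3 1101/1250
s(1y) = (1/(4751/5000) − 1)/(1) = 249/4751 ≈ 5.2410%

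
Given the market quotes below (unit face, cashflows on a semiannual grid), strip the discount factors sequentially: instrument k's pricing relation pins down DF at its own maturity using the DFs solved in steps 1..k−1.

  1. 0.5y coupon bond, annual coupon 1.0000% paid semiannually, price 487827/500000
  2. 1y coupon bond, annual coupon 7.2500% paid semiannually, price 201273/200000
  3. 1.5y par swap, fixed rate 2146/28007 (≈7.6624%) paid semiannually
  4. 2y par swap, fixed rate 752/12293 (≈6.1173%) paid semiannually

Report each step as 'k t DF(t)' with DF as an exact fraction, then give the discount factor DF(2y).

step 1 [0.5y] bond c/2=1/200: DF=(487827/500000 − 1/200·(0))/(1+1/200) = 2427/2500 ≈ 0.970800
step 2 [1y] bond c/2=29/800: DF=(201273/200000 − 29/800·(0.970800))/(1+29/800) = 2343/2500 ≈ 0.937200
step 3 [1.5y] swap r/2=1073/28007: DF=(1 − 1073/28007·(0.970800+0.937200))/(1+1073/28007) = 8927/10000 ≈ 0.892700
step 4 [2y] swap r/2=376/12293: DF=(1 − 376/12293·(0.970800+0.937200+0.892700))/(1+376/12293) = 1109/1250 ≈ 0.887200

1 1/2 2427/2500
2 1 2343/2500
3 3/2 8927/10000
4 2 1109/1250
DF(2y) = 1109/1250 ≈ 0.887200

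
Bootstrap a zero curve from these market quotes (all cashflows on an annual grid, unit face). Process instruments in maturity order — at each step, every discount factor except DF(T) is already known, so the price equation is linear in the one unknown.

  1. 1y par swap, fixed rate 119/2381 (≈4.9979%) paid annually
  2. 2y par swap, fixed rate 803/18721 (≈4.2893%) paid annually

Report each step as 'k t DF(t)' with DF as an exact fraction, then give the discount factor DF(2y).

1 1 2381/2500
2 2 9197/10000
DF(2y) = 9197/10000 ≈ 0.919700

step 1 [1y] swap r/1=119/2381: DF=(1 − 119/2381·(0))/(1+119/2381) = 2381/2500 ≈ 0.952400
step 2 [2y] swap r/1=803/18721: DF=(1 − 803/18721·(0.952400))/(1+803/18721) = 9197/10000 ≈ 0.919700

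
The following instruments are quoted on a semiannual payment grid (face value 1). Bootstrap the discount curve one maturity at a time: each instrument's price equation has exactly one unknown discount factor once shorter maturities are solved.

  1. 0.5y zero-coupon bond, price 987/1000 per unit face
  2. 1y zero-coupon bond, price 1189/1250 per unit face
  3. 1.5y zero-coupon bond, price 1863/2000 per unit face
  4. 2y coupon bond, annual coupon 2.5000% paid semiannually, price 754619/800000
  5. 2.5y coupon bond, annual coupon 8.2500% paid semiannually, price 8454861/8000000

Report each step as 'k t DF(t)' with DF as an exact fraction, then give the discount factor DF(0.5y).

1 1/2 987/1000
2 1 1189/1250
3 3/2 1863/2000
4 2 4481/5000
5 5/2 4329/5000
DF(0.5y) = 987/1000 ≈ 0.987000

step 1 [0.5y] zero: DF = P = 987/1000 ≈ 0.987000
step 2 [1y] zero: DF = P = 1189/1250 ≈ 0.951200
step 3 [1.5y] zero: DF = P = 1863/2000 ≈ 0.931500
step 4 [2y] bond c/2=1/80: DF=(754619/800000 − 1/80·(0.987000+0.951200+0.931500))/(1+1/80) = 4481/5000 ≈ 0.896200
step 5 [2.5y] bond c/2=33/800: DF=(8454861/8000000 − 33/800·(0.987000+0.951200+0.931500+0.896200))/(1+33/800) = 4329/5000 ≈ 0.865800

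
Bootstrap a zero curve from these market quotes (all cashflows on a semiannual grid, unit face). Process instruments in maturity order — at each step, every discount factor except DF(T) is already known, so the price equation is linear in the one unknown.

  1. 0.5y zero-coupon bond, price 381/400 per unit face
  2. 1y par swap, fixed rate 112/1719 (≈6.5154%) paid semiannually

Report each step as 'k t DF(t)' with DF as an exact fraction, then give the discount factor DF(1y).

step 1 [0.5y] zero: DF = P = 381/400 ≈ 0.952500
step 2 [1y] swap r/2=56/1719: DF=(1 − 56/1719·(0.952500))/(1+56/1719) = 1173/1250 ≈ 0.938400

1 1/2 381/400
2 1 1173/1250
DF(1y) = 1173/1250 ≈ 0.938400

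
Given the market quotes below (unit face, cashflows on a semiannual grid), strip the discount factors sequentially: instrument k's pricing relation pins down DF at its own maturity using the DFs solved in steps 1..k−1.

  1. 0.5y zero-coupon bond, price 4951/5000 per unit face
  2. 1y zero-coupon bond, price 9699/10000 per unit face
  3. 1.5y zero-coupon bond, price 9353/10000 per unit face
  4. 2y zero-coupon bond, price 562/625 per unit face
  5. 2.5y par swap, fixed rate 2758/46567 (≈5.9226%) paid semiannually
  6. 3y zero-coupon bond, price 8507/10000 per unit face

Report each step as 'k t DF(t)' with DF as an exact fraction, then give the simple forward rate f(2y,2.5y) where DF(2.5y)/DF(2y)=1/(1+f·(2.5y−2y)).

step 1 [0.5y] zero: DF = P = 4951/5000 ≈ 0.990200
step 2 [1y] zero: DF = P = 9699/10000 ≈ 0.969900
step 3 [1.5y] zero: DF = P = 9353/10000 ≈ 0.935300
step 4 [2y] zero: DF = P = 562/625 ≈ 0.899200
step 5 [2.5y] swap r/2=1379/46567: DF=(1 − 1379/46567·(0.990200+0.969900+0.935300+0.899200))/(1+1379/46567) = 8621/10000 ≈ 0.862100
step 6 [3y] zero: DF = P = 8507/10000 ≈ 0.850700

1 1/2 4951/5000
2 1 9699/10000
3 3/2 9353/10000
4 2 562/625
5 5/2 8621/10000
6 3 8507/10000
f(2y,2.5y) = ((562/625)/(8621/10000) − 1)/(1/2) = 742/8621 ≈ 8.6069%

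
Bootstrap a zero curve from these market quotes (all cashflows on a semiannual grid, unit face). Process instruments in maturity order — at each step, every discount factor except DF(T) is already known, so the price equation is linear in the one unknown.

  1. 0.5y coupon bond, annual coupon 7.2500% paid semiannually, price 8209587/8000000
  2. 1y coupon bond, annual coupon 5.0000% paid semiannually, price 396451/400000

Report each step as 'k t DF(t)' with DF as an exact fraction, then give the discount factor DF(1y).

step 1 [0.5y] bond c/2=29/800: DF=(8209587/8000000 − 29/800·(0))/(1+29/800) = 9903/10000 ≈ 0.990300
step 2 [1y] bond c/2=1/40: DF=(396451/400000 − 1/40·(0.990300))/(1+1/40) = 2357/2500 ≈ 0.942800

1 1/2 9903/10000
2 1 2357/2500
DF(1y) = 2357/2500 ≈ 0.942800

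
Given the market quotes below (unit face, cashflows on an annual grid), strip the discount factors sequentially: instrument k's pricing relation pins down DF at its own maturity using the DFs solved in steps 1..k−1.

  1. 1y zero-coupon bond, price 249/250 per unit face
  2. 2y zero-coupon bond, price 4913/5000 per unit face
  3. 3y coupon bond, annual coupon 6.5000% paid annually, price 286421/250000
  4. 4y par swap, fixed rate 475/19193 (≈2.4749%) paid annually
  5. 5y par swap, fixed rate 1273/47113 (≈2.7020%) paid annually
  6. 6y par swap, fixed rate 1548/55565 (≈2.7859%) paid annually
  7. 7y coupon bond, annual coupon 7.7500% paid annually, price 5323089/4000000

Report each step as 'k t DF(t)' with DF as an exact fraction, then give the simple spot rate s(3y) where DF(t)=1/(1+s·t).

step 1 [1y] zero: DF = P = 249/250 ≈ 0.996000
step 2 [2y] zero: DF = P = 4913/5000 ≈ 0.982600
step 3 [3y] bond c/1=13/200: DF=(286421/250000 − 13/200·(0.996000+0.982600))/(1+13/200) = 191/200 ≈ 0.955000
step 4 [4y] swap r/1=475/19193: DF=(1 − 475/19193·(0.996000+0.982600+0.955000))/(1+475/19193) = 181/200 ≈ 0.905000
step 5 [5y] swap r/1=1273/47113: DF=(1 − 1273/47113·(0.996000+0.982600+0.955000+0.905000))/(1+1273/47113) = 8727/10000 ≈ 0.872700
step 6 [6y] swap r/1=1548/55565: DF=(1 − 1548/55565·(0.996000+0.982600+0.955000+0.905000+0.872700))/(1+1548/55565) = 2113/2500 ≈ 0.845200
step 7 [7y] bond c/1=31/400: DF=(5323089/4000000 − 31/400·(0.996000+0.982600+0.955000+0.905000+0.872700+0.845200))/(1+31/400) = 4177/5000 ≈ 0.835400

1 1 249/250
2 2 4913/5000
3 3 191/200
4 4 181/200
5 5 8727/10000
6 6 2113/2500
7 7 4177/5000
s(3y) = (1/(191/200) − 1)/(3) = 3/191 ≈ 1.5707%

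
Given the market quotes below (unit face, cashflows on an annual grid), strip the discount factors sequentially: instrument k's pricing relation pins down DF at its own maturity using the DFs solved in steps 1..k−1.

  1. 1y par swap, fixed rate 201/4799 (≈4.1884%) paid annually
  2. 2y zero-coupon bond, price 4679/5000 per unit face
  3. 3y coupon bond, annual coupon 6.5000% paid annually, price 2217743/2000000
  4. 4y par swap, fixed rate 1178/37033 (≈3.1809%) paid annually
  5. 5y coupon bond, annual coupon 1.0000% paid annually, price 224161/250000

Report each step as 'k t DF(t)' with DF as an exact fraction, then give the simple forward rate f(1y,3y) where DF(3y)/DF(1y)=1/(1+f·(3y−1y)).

step 1 [1y] swap r/1=201/4799: DF=(1 − 201/4799·(0))/(1+201/4799) = 4799/5000 ≈ 0.959800
step 2 [2y] zero: DF = P = 4679/5000 ≈ 0.935800
step 3 [3y] bond c/1=13/200: DF=(2217743/2000000 − 13/200·(0.959800+0.935800))/(1+13/200) = 1851/2000 ≈ 0.925500
step 4 [4y] swap r/1=1178/37033: DF=(1 − 1178/37033·(0.959800+0.935800+0.925500))/(1+1178/37033) = 4411/5000 ≈ 0.882200
step 5 [5y] bond c/1=1/100: DF=(224161/250000 − 1/100·(0.959800+0.935800+0.925500+0.882200))/(1+1/100) = 8511/10000 ≈ 0.851100

1 1 4799/5000
2 2 4679/5000
3 3 1851/2000
4 4 4411/5000
5 5 8511/10000
f(1y,3y) = ((4799/5000)/(1851/2000) − 1)/(2) = 343/18510 ≈ 1.8531%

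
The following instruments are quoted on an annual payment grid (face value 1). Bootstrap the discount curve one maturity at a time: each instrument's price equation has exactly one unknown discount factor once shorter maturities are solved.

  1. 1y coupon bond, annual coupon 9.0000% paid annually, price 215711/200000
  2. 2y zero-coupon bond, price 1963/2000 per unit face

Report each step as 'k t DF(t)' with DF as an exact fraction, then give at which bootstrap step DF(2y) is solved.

step 1 [1y] bond c/1=9/100: DF=(215711/200000 − 9/100·(0))/(1+9/100) = 1979/2000 ≈ 0.989500
step 2 [2y] zero: DF = P = 1963/2000 ≈ 0.981500

1 1 1979/2000
2 2 1963/2000
DF(2y) is solved at step 2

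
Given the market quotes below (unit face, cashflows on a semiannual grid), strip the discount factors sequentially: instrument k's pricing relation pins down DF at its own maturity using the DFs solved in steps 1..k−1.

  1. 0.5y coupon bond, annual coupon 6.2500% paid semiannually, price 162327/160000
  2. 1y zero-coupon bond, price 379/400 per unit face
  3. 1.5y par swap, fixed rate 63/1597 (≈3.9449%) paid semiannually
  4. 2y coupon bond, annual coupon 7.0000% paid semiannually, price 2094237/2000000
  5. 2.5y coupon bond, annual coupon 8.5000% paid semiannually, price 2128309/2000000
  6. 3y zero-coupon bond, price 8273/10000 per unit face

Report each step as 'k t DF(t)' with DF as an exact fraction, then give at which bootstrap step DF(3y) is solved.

1 1/2 4919/5000
2 1 379/400
3 3/2 9433/10000
4 2 1829/2000
5 5/2 8663/10000
6 3 8273/10000
DF(3y) is solved at step 6

step 1 [0.5y] bond c/2=1/32: DF=(162327/160000 − 1/32·(0))/(1+1/32) = 4919/5000 ≈ 0.983800
step 2 [1y] zero: DF = P = 379/400 ≈ 0.947500
step 3 [1.5y] swap r/2=63/3194: DF=(1 − 63/3194·(0.983800+0.947500))/(1+63/3194) = 9433/10000 ≈ 0.943300
step 4 [2y] bond c/2=7/200: DF=(2094237/2000000 − 7/200·(0.983800+0.947500+0.943300))/(1+7/200) = 1829/2000 ≈ 0.914500
step 5 [2.5y] bond c/2=17/400: DF=(2128309/2000000 − 17/400·(0.983800+0.947500+0.943300+0.914500))/(1+17/400) = 8663/10000 ≈ 0.866300
step 6 [3y] zero: DF = P = 8273/10000 ≈ 0.827300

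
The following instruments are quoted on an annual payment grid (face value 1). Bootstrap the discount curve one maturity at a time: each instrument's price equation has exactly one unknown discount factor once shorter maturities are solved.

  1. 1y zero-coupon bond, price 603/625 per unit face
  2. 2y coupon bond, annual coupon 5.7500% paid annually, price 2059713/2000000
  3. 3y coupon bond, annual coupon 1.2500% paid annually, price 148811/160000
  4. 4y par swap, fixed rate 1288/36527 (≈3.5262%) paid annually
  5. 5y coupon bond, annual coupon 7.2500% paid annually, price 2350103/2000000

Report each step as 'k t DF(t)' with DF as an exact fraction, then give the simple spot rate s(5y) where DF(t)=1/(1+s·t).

1 1 603/625
2 2 4607/5000
3 3 8953/10000
4 4 1089/1250
5 5 8487/10000
s(5y) = (1/(8487/10000) − 1)/(5) = 1513/42435 ≈ 3.5655%

step 1 [1y] zero: DF = P = 603/625 ≈ 0.964800
step 2 [2y] bond c/1=23/400: DF=(2059713/2000000 − 23/400·(0.964800))/(1+23/400) = 4607/5000 ≈ 0.921400
step 3 [3y] bond c/1=1/80: DF=(148811/160000 − 1/80·(0.964800+0.921400))/(1+1/80) = 8953/10000 ≈ 0.895300
step 4 [4y] swap r/1=1288/36527: DF=(1 − 1288/36527·(0.964800+0.921400+0.895300))/(1+1288/36527) = 1089/1250 ≈ 0.871200
step 5 [5y] bond c/1=29/400: DF=(2350103/2000000 − 29/400·(0.964800+0.921400+0.895300+0.871200))/(1+29/400) = 8487/10000 ≈ 0.848700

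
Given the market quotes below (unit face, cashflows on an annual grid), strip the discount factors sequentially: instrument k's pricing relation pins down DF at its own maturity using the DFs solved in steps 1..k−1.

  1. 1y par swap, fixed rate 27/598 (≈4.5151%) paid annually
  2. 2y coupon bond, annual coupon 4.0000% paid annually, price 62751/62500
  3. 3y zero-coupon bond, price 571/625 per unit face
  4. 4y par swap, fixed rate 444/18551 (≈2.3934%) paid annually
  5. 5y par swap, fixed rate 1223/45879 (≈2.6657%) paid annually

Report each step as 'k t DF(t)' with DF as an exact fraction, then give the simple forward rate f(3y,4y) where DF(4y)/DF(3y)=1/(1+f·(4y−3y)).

1 1 598/625
2 2 4643/5000
3 3 571/625
4 4 1139/1250
5 5 8777/10000
f(3y,4y) = ((571/625)/(1139/1250) − 1)/(1) = 3/1139 ≈ 0.2634%

step 1 [1y] swap r/1=27/598: DF=(1 − 27/598·(0))/(1+27/598) = 598/625 ≈ 0.956800
step 2 [2y] bond c/1=1/25: DF=(62751/62500 − 1/25·(0.956800))/(1+1/25) = 4643/5000 ≈ 0.928600
step 3 [3y] zero: DF = P = 571/625 ≈ 0.913600
step 4 [4y] swap r/1=444/18551: DF=(1 − 444/18551·(0.956800+0.928600+0.913600))/(1+444/18551) = 1139/1250 ≈ 0.911200
step 5 [5y] swap r/1=1223/45879: DF=(1 − 1223/45879·(0.956800+0.928600+0.913600+0.911200))/(1+1223/45879) = 8777/10000 ≈ 0.877700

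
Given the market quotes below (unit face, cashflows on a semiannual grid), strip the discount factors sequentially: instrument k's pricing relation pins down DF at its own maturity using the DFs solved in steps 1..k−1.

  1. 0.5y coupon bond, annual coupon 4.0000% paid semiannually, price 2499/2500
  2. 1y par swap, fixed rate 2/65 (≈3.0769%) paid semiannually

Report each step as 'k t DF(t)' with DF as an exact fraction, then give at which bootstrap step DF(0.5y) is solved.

1 1/2 49/50
2 1 97/100
DF(0.5y) is solved at step 1

step 1 [0.5y] bond c/2=1/50: DF=(2499/2500 − 1/50·(0))/(1+1/50) = 49/50 ≈ 0.980000
step 2 [1y] swap r/2=1/65: DF=(1 − 1/65·(0.980000))/(1+1/65) = 97/100 ≈ 0.970000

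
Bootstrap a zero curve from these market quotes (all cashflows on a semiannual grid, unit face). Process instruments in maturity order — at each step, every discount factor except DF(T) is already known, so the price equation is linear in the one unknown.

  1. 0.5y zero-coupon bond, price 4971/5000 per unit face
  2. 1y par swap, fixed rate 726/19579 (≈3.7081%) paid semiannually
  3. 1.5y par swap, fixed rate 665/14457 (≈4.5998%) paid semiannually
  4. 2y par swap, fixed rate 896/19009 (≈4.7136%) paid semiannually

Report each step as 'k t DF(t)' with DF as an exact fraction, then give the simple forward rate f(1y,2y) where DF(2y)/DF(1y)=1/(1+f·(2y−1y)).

1 1/2 4971/5000
2 1 9637/10000
3 3/2 1867/2000
4 2 569/625
f(1y,2y) = ((9637/10000)/(569/625) − 1)/(1) = 533/9104 ≈ 5.8546%

step 1 [0.5y] zero: DF = P = 4971/5000 ≈ 0.994200
step 2 [1y] swap r/2=363/19579: DF=(1 − 363/19579·(0.994200))/(1+363/19579) = 9637/10000 ≈ 0.963700
step 3 [1.5y] swap r/2=665/28914: DF=(1 − 665/28914·(0.994200+0.963700))/(1+665/28914) = 1867/2000 ≈ 0.933500
step 4 [2y] swap r/2=448/19009: DF=(1 − 448/19009·(0.994200+0.963700+0.933500))/(1+448/19009) = 569/625 ≈ 0.910400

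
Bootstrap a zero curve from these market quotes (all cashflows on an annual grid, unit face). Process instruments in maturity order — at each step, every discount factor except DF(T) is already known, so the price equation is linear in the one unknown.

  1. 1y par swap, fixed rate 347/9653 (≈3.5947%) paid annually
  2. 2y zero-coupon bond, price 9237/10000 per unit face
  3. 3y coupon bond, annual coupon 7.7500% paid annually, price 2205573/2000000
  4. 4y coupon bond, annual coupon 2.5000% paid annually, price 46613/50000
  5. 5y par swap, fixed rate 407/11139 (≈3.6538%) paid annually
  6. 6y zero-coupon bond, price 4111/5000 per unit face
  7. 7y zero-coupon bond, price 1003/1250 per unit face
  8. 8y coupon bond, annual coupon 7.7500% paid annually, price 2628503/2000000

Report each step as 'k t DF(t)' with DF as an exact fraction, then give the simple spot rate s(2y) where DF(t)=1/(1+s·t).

1 1 9653/10000
2 2 9237/10000
3 3 2219/2500
4 4 4209/5000
5 5 2093/2500
6 6 4111/5000
7 7 1003/1250
8 8 489/625
s(2y) = (1/(9237/10000) − 1)/(2) = 763/18474 ≈ 4.1301%

step 1 [1y] swap r/1=347/9653: DF=(1 − 347/9653·(0))/(1+347/9653) = 9653/10000 ≈ 0.965300
step 2 [2y] zero: DF = P = 9237/10000 ≈ 0.923700
step 3 [3y] bond c/1=31/400: DF=(2205573/2000000 − 31/400·(0.965300+0.923700))/(1+31/400) = 2219/2500 ≈ 0.887600
step 4 [4y] bond c/1=1/40: DF=(46613/50000 − 1/40·(0.965300+0.923700+0.887600))/(1+1/40) = 4209/5000 ≈ 0.841800
step 5 [5y] swap r/1=407/11139: DF=(1 − 407/11139·(0.965300+0.923700+0.887600+0.841800))/(1+407/11139) = 2093/2500 ≈ 0.837200
step 6 [6y] zero: DF = P = 4111/5000 ≈ 0.822200
step 7 [7y] zero: DF = P = 1003/1250 ≈ 0.802400
step 8 [8y] bond c/1=31/400: DF=(2628503/2000000 − 31/400·(0.965300+0.923700+0.887600+0.841800+0.837200+0.822200+0.802400))/(1+31/400) = 489/625 ≈ 0.782400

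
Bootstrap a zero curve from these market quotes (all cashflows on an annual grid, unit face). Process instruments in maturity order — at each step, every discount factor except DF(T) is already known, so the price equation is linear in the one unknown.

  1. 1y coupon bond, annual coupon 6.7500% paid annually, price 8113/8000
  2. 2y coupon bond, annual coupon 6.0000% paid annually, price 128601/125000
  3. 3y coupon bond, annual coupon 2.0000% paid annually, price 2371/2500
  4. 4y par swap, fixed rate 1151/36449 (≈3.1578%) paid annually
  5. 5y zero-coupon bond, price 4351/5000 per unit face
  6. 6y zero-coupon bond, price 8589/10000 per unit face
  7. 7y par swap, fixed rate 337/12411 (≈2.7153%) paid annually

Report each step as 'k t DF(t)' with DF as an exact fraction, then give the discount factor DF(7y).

1 1 19/20
2 2 573/625
3 3 2233/2500
4 4 8849/10000
5 5 4351/5000
6 6 8589/10000
7 7 1663/2000
DF(7y) = 1663/2000 ≈ 0.831500

step 1 [1y] bond c/1=27/400: DF=(8113/8000 − 27/400·(0))/(1+27/400) = 19/20 ≈ 0.950000
step 2 [2y] bond c/1=3/50: DF=(128601/125000 − 3/50·(0.950000))/(1+3/50) = 573/625 ≈ 0.916800
step 3 [3y] bond c/1=1/50: DF=(2371/2500 − 1/50·(0.950000+0.916800))/(1+1/50) = 2233/2500 ≈ 0.893200
step 4 [4y] swap r/1=1151/36449: DF=(1 − 1151/36449·(0.950000+0.916800+0.893200))/(1+1151/36449) = 8849/10000 ≈ 0.884900
step 5 [5y] zero: DF = P = 4351/5000 ≈ 0.870200
step 6 [6y] zero: DF = P = 8589/10000 ≈ 0.858900
step 7 [7y] swap r/1=337/12411: DF=(1 − 337/12411·(0.950000+0.916800+0.893200+0.884900+0.870200+0.858900))/(1+337/12411) = 1663/2000 ≈ 0.831500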